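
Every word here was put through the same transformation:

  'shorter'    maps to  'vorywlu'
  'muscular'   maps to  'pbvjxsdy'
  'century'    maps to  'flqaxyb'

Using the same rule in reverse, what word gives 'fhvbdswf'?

Shifts by position in shorter: pos 0: s→v (+3), pos 1: h→o (+7), pos 2: o→r (+3), pos 3: r→y (+7) — repeating every 2. It's a Vigenère-style cipher with numeric key [3,7]: position i shifts by key[i mod 2].
Reversing it on fhvbdswf: f−3=c, h−7=a, v−3=s, b−7=u, d−3=a, s−7=l, w−3=t, f−7=y.

casualty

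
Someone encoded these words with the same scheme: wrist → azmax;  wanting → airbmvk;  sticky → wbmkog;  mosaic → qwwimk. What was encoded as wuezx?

smart

Shifts by position in wrist: pos 0: w→a (+4), pos 1: r→z (+8), pos 2: i→m (+4), pos 3: s→a (+8) — repeating every 2. The shifts repeat in a cycle of length 2: positions 0,1,… shift by +4, +8, then the pattern repeats.
Undoing it on wuezx: w−4=s, u−8=m, e−4=a, z−8=r, x−4=t.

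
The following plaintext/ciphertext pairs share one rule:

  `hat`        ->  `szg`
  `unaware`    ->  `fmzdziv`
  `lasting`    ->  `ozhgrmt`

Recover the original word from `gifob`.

Each pair mirrors across the alphabet (h↔s, a↔z, t↔g): positions sum to 25. This is the alphabet-reversal cipher (Atbash): a becomes z, b becomes y, etc.
Reversing it on gifob: g↔t, i↔r, f↔u, o↔l, b↔y.

truly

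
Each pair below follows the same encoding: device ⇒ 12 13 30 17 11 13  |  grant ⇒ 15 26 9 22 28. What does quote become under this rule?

d is letter #4 and maps to 12: an offset of 8. The number is (letter's place in the alphabet, a=1) + 8.
On quote: q=17→25, u=21→29, o=15→23, t=20→28, e=5→13.

25 29 23 28 13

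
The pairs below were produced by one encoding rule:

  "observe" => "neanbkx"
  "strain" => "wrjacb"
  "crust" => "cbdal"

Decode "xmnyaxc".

The word is reversed, then every letter is shifted forward by 9.
Decoding xmnyaxc: shift back: x−9=o, m−9=d, n−9=e, y−9=p, a−9=r, x−9=o, c−9=t → odeprot; then reverse → torpedo.

torpedo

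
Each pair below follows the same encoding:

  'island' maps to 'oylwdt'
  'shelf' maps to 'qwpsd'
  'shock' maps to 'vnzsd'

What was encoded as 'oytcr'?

The output letters match the input read backwards, each shifted +11: island reversed is dnalsi. Two steps: reverse the string, then apply a Caesar shift of +11.
Reversing it on oytcr: shift back: o−11=d, y−11=n, t−11=i, c−11=r, r−11=g → dnirg; then reverse → grind.

grind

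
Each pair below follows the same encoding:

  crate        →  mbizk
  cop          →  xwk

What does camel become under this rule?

The output letters match the input read backwards, each shifted +8: crate reversed is etarc. The word is reversed, then every letter is shifted forward by 8.
On camel: reverse → lemac; then shift: l+8=t, e+8=m, m+8=u, a+8=i, c+8=k.

tmuik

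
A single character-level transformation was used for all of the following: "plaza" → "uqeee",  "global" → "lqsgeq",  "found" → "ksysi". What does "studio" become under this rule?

xyyims

The shift depends on letter class: consonant p→u is +5, but vowel a→e is +4. The rule splits by letter class: vowels +4, consonants +5.
On studio: s(cons)+5=x, t(cons)+5=y, u(vowel)+4=y, d(cons)+5=i, i(vowel)+4=m, o(vowel)+4=s.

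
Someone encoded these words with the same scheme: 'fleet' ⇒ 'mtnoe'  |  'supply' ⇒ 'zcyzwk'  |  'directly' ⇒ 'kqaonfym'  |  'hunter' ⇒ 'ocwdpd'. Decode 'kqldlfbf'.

dictator

In fleet: f→m is +7, l→t is +8, e→n is +9, e→o is +10 — the shift increases by 1 each position. The shift increases by 1 at each position, starting from +7: 7, 8, 9, ….
Decoding kqldlfbf: k−7=d, q−8=i, l−9=c, d−10=t, l−11=a, f−12=t, b−13=o, f−14=r.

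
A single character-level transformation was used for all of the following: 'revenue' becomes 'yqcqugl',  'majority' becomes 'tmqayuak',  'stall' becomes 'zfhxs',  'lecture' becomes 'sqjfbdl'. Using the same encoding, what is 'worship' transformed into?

Shifts by position in revenue: pos 0: r→y (+7), pos 1: e→q (+12), pos 2: v→c (+7), pos 3: e→q (+12) — repeating every 2. The shifts repeat in a cycle of length 2: positions 0,1,… shift by +7, +12, then the pattern repeats.
Applying it to worship: w+7=d, o+12=a, r+7=y, s+12=e, h+7=o, i+12=u, p+7=w.

dayeouw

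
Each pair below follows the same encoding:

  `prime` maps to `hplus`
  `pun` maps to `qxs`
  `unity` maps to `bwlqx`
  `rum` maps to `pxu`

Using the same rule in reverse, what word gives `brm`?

joy

The output letters match the input read backwards, each shifted +3: prime reversed is emirp. Read the word backwards and shift each letter +3.
Undoing it on brm: shift back: b−3=y, r−3=o, m−3=j → yoj; then reverse → joy.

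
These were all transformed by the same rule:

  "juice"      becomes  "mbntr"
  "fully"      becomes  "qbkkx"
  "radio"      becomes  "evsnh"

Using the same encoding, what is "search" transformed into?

Each letter's alphabet position (a=0..z=25) is mapped through 25·x+21 mod 26 — an affine cipher.
On search: s(18)→25·18+21≡3=d; e(4)→25·4+21≡17=r; a(0)→25·0+21≡21=v; r(17)→25·17+21≡4=e; c(2)→25·2+21≡19=t; h(7)→25·7+21≡14=o (all mod 26).

drveto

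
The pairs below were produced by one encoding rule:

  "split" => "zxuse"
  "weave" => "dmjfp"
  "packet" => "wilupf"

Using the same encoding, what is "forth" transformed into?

mwads

In split: s→z is +7, p→x is +8, l→u is +9, i→s is +10 — the shift increases by 1 each position. Each letter shifts forward by (position + 7), i.e. 7, 8, 9, … — the shift grows by one for each successive letter.
On forth: f+7=m, o+8=w, r+9=a, t+10=d, h+11=s.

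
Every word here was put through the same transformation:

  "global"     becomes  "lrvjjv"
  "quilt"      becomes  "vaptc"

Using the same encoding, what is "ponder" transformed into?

In global: g→l is +5, l→r is +6, o→v is +7, b→j is +8 — the shift increases by 1 each position. Letter i (0-indexed) is shifted by i+5, so successive shifts are 5, 6, 7, ….
For ponder: p+5=u, o+6=u, n+7=u, d+8=l, e+9=n, r+10=b.

uuulnb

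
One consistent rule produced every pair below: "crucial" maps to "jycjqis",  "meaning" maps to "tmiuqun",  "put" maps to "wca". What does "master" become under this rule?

tizamy

The shift depends on letter class: consonant c→j is +7, but vowel u→c is +8. The rule splits by letter class: vowels +8, consonants +7.
For master: m(cons)+7=t, a(vowel)+8=i, s(cons)+7=z, t(cons)+7=a, e(vowel)+8=m, r(cons)+7=y.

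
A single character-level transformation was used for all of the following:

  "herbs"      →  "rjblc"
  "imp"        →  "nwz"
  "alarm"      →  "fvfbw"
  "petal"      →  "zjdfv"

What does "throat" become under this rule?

The shift depends on letter class: consonant h→r is +10, but vowel e→j is +5. Vowels shift forward by 5 and consonants shift forward by 10.
Applying it to throat: t(cons)+10=d, h(cons)+10=r, r(cons)+10=b, o(vowel)+5=t, a(vowel)+5=f, t(cons)+10=d.

drbtfd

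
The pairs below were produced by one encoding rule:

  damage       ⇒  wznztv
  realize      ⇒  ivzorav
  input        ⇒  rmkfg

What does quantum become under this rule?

Letters are reflected about the middle of the alphabet (position → 25−position): Atbash.
For quantum: q↔j, u↔f, a↔z, n↔m, t↔g, u↔f, m↔n.

jfzmgfn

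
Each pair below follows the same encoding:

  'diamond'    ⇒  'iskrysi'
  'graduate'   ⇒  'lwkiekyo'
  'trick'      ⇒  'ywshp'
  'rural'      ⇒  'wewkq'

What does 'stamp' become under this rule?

xykru

The shift depends on letter class: consonant d→i is +5, but vowel i→s is +10. The rule splits by letter class: vowels +10, consonants +5.
Applying it to stamp: s(cons)+5=x, t(cons)+5=y, a(vowel)+10=k, m(cons)+5=r, p(cons)+5=u.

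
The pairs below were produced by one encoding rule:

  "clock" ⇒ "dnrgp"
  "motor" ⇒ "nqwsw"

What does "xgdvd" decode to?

In clock: c→d is +1, l→n is +2, o→r is +3, c→g is +4 — the shift increases by 1 each position. Each letter shifts forward by (position + 1), i.e. 1, 2, 3, … — the shift grows by one for each successive letter.
Reversing it on xgdvd: x−1=w, g−2=e, d−3=a, v−4=r, d−5=y.

weary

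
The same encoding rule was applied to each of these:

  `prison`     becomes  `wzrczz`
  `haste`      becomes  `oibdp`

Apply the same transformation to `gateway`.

nicohml

In prison: p→w is +7, r→z is +8, i→r is +9, s→c is +10 — the shift increases by 1 each position. Letter i (0-indexed) is shifted by i+7, so successive shifts are 7, 8, 9, ….
Applying it to gateway: g+7=n, a+8=i, t+9=c, e+10=o, w+11=h, a+12=m, y+13=l.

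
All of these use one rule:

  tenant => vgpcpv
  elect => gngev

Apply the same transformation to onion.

qpkqp

It's a constant shift of +2 (ROT2).
Applying it to onion: o+2=q, n+2=p, i+2=k, o+2=q, n+2=p.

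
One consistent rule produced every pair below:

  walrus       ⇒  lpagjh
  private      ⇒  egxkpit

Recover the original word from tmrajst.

exclude

Each letter is shifted forward by 15 in the alphabet (a Caesar shift of +15).
Decoding tmrajst: t−15=e, m−15=x, r−15=c, a−15=l, j−15=u, s−15=d, t−15=e.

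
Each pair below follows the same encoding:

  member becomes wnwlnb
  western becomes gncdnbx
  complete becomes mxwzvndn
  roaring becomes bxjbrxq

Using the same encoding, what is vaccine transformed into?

Two shifts are in play — +9 for a/e/i/o/u, +10 for every other letter.
For vaccine: v(cons)+10=f, a(vowel)+9=j, c(cons)+10=m, c(cons)+10=m, i(vowel)+9=r, n(cons)+10=x, e(vowel)+9=n.

fjmmrxn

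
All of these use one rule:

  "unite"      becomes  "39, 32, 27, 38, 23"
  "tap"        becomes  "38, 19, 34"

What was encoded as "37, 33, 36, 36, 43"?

The number is (letter's place in the alphabet, a=1) + 18.
Reversing it on 37, 33, 36, 36, 43: 37→(37−18)÷1=19=s, 33→(33−18)÷1=15=o, 36→(36−18)÷1=18=r, 36→(36−18)÷1=18=r, 43→(43−18)÷1=25=y.

sorry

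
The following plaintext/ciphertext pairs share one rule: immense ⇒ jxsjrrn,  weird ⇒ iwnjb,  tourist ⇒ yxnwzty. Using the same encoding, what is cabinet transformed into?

yjsngfh

The output letters match the input read backwards, each shifted +5: immense reversed is esnemmi. Two steps: reverse the string, then apply a Caesar shift of +5.
On cabinet: reverse → tenibac; then shift: t+5=y, e+5=j, n+5=s, i+5=n, b+5=g, a+5=f, c+5=h.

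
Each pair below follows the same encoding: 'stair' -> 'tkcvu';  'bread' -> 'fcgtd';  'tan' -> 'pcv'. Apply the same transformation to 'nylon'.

pqnap

Read the word backwards and shift each letter +2.
On nylon: reverse → nolyn; then shift: n+2=p, o+2=q, l+2=n, y+2=a, n+2=p.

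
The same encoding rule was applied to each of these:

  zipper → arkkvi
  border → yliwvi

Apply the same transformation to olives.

Letters are reflected about the middle of the alphabet (position → 25−position): Atbash.
For olives: o↔l, l↔o, i↔r, v↔e, e↔v, s↔h.

lorevh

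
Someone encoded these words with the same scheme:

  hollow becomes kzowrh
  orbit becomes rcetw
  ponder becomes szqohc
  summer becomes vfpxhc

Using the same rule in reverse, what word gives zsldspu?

A repeating key of period 2 is used — shifts +3, +11 over and over.
Reversing it on zsldspu: z−3=w, s−11=h, l−3=i, d−11=s, s−3=p, p−11=e, u−3=r.

whisper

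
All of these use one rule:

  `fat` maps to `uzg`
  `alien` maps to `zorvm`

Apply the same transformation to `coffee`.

xluuvv

Each letter is replaced by its mirror in the alphabet: a↔z, b↔y, c↔x, and so on (the Atbash cipher).
For coffee: c↔x, o↔l, f↔u, f↔u, e↔v, e↔v.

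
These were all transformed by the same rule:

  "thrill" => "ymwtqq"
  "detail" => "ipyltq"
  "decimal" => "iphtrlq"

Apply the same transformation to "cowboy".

Vowels shift forward by 11 and consonants shift forward by 5.
On cowboy: c(cons)+5=h, o(vowel)+11=z, w(cons)+5=b, b(cons)+5=g, o(vowel)+11=z, y(cons)+5=d.

hzbgzd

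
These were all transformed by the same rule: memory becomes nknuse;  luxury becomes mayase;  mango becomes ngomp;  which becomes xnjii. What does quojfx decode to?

A repeating key of period 2 is used — shifts +1, +6 over and over.
Undoing it on quojfx: q−1=p, u−6=o, o−1=n, j−6=d, f−1=e, x−6=r.

ponder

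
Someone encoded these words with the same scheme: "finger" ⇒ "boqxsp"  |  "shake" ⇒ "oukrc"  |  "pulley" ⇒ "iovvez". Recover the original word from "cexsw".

minus

The output letters match the input read backwards, each shifted +10: finger reversed is regnif. Two steps: reverse the string, then apply a Caesar shift of +10.
Decoding cexsw: shift back: c−10=s, e−10=u, x−10=n, s−10=i, w−10=m → sunim; then reverse → minus.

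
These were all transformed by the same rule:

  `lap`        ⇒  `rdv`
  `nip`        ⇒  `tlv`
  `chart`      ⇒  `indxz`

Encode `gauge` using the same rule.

The shift depends on letter class: consonant l→r is +6, but vowel a→d is +3. Two shifts are in play — +3 for a/e/i/o/u, +6 for every other letter.
Applying it to gauge: g(cons)+6=m, a(vowel)+3=d, u(vowel)+3=x, g(cons)+6=m, e(vowel)+3=h.

mdxmh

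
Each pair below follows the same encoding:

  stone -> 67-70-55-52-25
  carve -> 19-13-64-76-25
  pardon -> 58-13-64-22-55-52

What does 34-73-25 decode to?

hue

Each letter becomes 3×(its alphabet position, a=1..z=26) + 10.
Reversing it on 34-73-25: 34→(34−10)÷3=8=h, 73→(73−10)÷3=21=u, 25→(25−10)÷3=5=e.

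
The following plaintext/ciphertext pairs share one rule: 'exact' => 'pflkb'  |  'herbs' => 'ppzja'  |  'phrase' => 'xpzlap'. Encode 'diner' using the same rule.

The shift depends on letter class: consonant x→f is +8, but vowel e→p is +11. Vowels shift forward by 11 and consonants shift forward by 8.
On diner: d(cons)+8=l, i(vowel)+11=t, n(cons)+8=v, e(vowel)+11=p, r(cons)+8=z.

ltvpz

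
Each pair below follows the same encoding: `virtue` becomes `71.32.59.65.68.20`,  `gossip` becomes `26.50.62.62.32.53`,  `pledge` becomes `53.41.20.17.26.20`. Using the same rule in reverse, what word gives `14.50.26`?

The formula is n = 3×(alphabet index, a=1) + 5.
Reversing it on 14.50.26: 14→(14−5)÷3=3=c, 50→(50−5)÷3=15=o, 26→(26−5)÷3=7=g.

cog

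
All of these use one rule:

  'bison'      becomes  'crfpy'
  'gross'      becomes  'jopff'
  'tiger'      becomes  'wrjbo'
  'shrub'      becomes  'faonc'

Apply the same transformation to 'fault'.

slnqw

b(1)→c(2) and i(8)→r(17) fit y≡17x+11 (mod 26); the inverse of 17 mod 26 is 23. Treating letters as 0–25, the rule is x ↦ 17x + 11 (mod 26).
Applying it to fault: f(5)→17·5+11≡18=s; a(0)→17·0+11≡11=l; u(20)→17·20+11≡13=n; l(11)→17·11+11≡16=q; t(19)→17·19+11≡22=w (all mod 26).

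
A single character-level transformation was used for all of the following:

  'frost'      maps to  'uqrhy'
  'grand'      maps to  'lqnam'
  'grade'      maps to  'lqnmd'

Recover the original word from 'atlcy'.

f(5)→u(20) and r(17)→q(16) fit y≡17x+13 (mod 26); the inverse of 17 mod 26 is 23. Each letter's alphabet position (a=0..z=25) is mapped through 17·x+13 mod 26 — an affine cipher.
Reversing it on atlcy: a(0)→23·(0−13)≡13=n; t(19)→23·(19−13)≡8=i; l(11)→23·(11−13)≡6=g; c(2)→23·(2−13)≡7=h; y(24)→23·(24−13)≡19=t (all mod 26).

night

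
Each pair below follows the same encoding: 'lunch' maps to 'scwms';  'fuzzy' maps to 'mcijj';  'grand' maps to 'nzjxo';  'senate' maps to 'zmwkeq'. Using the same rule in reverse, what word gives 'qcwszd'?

junior

In lunch: l→s is +7, u→c is +8, n→w is +9, c→m is +10 — the shift increases by 1 each position. Each letter shifts forward by (position + 7), i.e. 7, 8, 9, … — the shift grows by one for each successive letter.
Reversing it on qcwszd: q−7=j, c−8=u, w−9=n, s−10=i, z−11=o, d−12=r.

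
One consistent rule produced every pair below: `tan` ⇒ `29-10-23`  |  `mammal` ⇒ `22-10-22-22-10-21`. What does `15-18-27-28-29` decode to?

t is letter #20 and maps to 29: an offset of 9. Letters become their 1-based position plus 9 (so a→10, b→11, …).
Decoding 15-18-27-28-29: 15→(15−9)÷1=6=f, 18→(18−9)÷1=9=i, 27→(27−9)÷1=18=r, 28→(28−9)÷1=19=s, 29→(29−9)÷1=20=t.

first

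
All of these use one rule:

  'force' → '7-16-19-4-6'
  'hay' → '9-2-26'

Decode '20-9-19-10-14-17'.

Letters become their 1-based position plus 1 (so a→2, b→3, …).
Decoding 20-9-19-10-14-17: 20→(20−1)÷1=19=s, 9→(9−1)÷1=8=h, 19→(19−1)÷1=18=r, 10→(10−1)÷1=9=i, 14→(14−1)÷1=13=m, 17→(17−1)÷1=16=p.

shrimp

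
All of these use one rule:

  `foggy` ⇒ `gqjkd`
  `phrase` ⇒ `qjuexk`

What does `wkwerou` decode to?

vitamin

Each letter shifts forward by (position + 1), i.e. 1, 2, 3, … — the shift grows by one for each successive letter.
Reversing it on wkwerou: w−1=v, k−2=i, w−3=t, e−4=a, r−5=m, o−6=i, u−7=n.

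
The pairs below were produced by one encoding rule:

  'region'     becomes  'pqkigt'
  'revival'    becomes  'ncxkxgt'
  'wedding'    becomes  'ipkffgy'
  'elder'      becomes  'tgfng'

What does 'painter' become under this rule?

tgvpkcr

The output letters match the input read backwards, each shifted +2: region reversed is noiger. The word is reversed, then every letter is shifted forward by 2.
On painter: reverse → retniap; then shift: r+2=t, e+2=g, t+2=v, n+2=p, i+2=k, a+2=c, p+2=r.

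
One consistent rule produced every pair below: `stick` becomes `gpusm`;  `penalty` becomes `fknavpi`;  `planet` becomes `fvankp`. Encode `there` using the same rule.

plkxk

This is an affine cipher: with a=0,…,z=25, each position x becomes (9x+0) mod 26.
For there: t(19)→9·19+0≡15=p; h(7)→9·7+0≡11=l; e(4)→9·4+0≡10=k; r(17)→9·17+0≡23=x; e(4)→9·4+0≡10=k (all mod 26).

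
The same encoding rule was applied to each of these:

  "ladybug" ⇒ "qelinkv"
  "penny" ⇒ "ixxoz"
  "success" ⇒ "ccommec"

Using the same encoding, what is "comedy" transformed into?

The word is reversed, then every letter is shifted forward by 10.
Applying it to comedy: reverse → ydemoc; then shift: y+10=i, d+10=n, e+10=o, m+10=w, o+10=y, c+10=m.

inowym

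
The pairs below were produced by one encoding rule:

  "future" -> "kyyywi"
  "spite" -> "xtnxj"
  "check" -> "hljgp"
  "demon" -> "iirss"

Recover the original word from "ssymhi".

Shifts by position in future: pos 0: f→k (+5), pos 1: u→y (+4), pos 2: t→y (+5), pos 3: u→y (+4) — repeating every 2. It's a Vigenère-style cipher with numeric key [5,4]: position i shifts by key[i mod 2].
Undoing it on ssymhi: s−5=n, s−4=o, y−5=t, m−4=i, h−5=c, i−4=e.

notice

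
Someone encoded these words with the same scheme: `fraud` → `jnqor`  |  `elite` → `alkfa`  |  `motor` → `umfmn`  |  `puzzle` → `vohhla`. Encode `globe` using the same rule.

slmza

f(5)→j(9) and r(17)→n(13) fit y≡9x+16 (mod 26); the inverse of 9 mod 26 is 3. Each letter's alphabet position (a=0..z=25) is mapped through 9·x+16 mod 26 — an affine cipher.
For globe: g(6)→9·6+16≡18=s; l(11)→9·11+16≡11=l; o(14)→9·14+16≡12=m; b(1)→9·1+16≡25=z; e(4)→9·4+16≡0=a (all mod 26).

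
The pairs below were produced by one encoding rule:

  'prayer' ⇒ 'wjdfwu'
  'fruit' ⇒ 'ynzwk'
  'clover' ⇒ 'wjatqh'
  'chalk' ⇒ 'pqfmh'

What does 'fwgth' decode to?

The output letters match the input read backwards, each shifted +5: prayer reversed is reyarp. Two steps: reverse the string, then apply a Caesar shift of +5.
Undoing it on fwgth: shift back: f−5=a, w−5=r, g−5=b, t−5=o, h−5=c → arboc; then reverse → cobra.

cobra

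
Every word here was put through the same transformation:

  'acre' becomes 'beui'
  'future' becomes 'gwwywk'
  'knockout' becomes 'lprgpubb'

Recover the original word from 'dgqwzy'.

Each letter shifts forward by (position + 1), i.e. 1, 2, 3, … — the shift grows by one for each successive letter.
Decoding dgqwzy: d−1=c, g−2=e, q−3=n, w−4=s, z−5=u, y−6=s.

census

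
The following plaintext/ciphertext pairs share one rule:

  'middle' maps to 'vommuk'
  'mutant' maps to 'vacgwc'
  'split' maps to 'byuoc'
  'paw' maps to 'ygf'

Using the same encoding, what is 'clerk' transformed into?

The shift depends on letter class: consonant m→v is +9, but vowel i→o is +6. Vowels shift forward by 6 and consonants shift forward by 9.
On clerk: c(cons)+9=l, l(cons)+9=u, e(vowel)+6=k, r(cons)+9=a, k(cons)+9=t.

lukat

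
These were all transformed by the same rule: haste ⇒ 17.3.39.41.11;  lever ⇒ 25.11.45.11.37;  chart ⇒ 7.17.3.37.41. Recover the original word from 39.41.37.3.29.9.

h(#8)→17 and a(#1)→3: differences scale by 2, so n = 2·pos + 1. Each letter becomes 2×(its alphabet position, a=1..z=26) + 1.
Reversing it on 39.41.37.3.29.9: 39→(39−1)÷2=19=s, 41→(41−1)÷2=20=t, 37→(37−1)÷2=18=r, 3→(3−1)÷2=1=a, 29→(29−1)÷2=14=n, 9→(9−1)÷2=4=d.

strand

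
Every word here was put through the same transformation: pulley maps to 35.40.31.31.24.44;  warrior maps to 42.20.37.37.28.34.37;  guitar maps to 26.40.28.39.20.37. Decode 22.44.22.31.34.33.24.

cyclone

p is letter #16 and maps to 35: an offset of 19. Letters become their 1-based position plus 19 (so a→20, b→21, …).
Reversing it on 22.44.22.31.34.33.24: 22→(22−19)÷1=3=c, 44→(44−19)÷1=25=y, 22→(22−19)÷1=3=c, 31→(31−19)÷1=12=l, 34→(34−19)÷1=15=o, 33→(33−19)÷1=14=n, 24→(24−19)÷1=5=e.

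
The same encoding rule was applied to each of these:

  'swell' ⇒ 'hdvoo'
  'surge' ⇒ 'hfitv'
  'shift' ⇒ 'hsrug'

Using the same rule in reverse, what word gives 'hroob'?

silly

Each pair mirrors across the alphabet (s↔h, w↔d, e↔v): positions sum to 25. Letters are reflected about the middle of the alphabet (position → 25−position): Atbash.
Decoding hroob: h↔s, r↔i, o↔l, o↔l, b↔y.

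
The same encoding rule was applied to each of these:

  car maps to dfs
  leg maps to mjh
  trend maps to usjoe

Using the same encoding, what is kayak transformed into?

The rule splits by letter class: vowels +5, consonants +1.
Applying it to kayak: k(cons)+1=l, a(vowel)+5=f, y(cons)+1=z, a(vowel)+5=f, k(cons)+1=l.

lfzfl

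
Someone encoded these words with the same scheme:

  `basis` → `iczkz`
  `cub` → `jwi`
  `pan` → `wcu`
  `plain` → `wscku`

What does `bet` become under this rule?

The shift depends on letter class: consonant b→i is +7, but vowel a→c is +2. Two shifts are in play — +2 for a/e/i/o/u, +7 for every other letter.
Applying it to bet: b(cons)+7=i, e(vowel)+2=g, t(cons)+7=a.

iga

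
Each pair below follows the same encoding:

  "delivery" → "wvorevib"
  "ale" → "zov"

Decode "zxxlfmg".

Each pair mirrors across the alphabet (d↔w, e↔v, l↔o): positions sum to 25. This is the alphabet-reversal cipher (Atbash): a becomes z, b becomes y, etc.
Undoing it on zxxlfmg: z↔a, x↔c, x↔c, l↔o, f↔u, m↔n, g↔t.

account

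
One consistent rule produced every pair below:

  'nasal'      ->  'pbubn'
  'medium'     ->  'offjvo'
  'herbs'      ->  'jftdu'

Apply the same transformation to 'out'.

The rule splits by letter class: vowels +1, consonants +2.
On out: o(vowel)+1=p, u(vowel)+1=v, t(cons)+2=v.

pvv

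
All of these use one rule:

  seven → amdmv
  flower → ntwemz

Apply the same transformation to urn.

Every letter moves 8 places later in the alphabet, wrapping around z→a.
Applying it to urn: u+8=c, r+8=z, n+8=v.

czv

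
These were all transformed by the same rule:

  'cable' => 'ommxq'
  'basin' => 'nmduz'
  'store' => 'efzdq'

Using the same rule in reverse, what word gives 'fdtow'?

Shifts by position in cable: pos 0: c→o (+12), pos 1: a→m (+12), pos 2: b→m (+11), pos 3: l→x (+12), pos 4: e→q (+12) — repeating every 3. It's a Vigenère-style cipher with numeric key [12,12,11]: position i shifts by key[i mod 3].
Undoing it on fdtow: f−12=t, d−12=r, t−11=i, o−12=c, w−12=k.

trick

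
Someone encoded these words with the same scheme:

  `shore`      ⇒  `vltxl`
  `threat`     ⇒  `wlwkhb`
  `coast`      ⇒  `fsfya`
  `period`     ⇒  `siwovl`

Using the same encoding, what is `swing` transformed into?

In shore: s→v is +3, h→l is +4, o→t is +5, r→x is +6 — the shift increases by 1 each position. Each letter shifts forward by (position + 3), i.e. 3, 4, 5, … — the shift grows by one for each successive letter.
On swing: s+3=v, w+4=a, i+5=n, n+6=t, g+7=n.

vantn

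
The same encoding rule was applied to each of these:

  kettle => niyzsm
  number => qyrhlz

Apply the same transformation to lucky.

Each letter shifts forward by (position + 3), i.e. 3, 4, 5, … — the shift grows by one for each successive letter.
For lucky: l+3=o, u+4=y, c+5=h, k+6=q, y+7=f.

oyhqf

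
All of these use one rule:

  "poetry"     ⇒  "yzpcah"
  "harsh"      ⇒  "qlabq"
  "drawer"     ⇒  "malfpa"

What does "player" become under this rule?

yulhpa

The rule splits by letter class: vowels +11, consonants +9.
On player: p(cons)+9=y, l(cons)+9=u, a(vowel)+11=l, y(cons)+9=h, e(vowel)+11=p, r(cons)+9=a.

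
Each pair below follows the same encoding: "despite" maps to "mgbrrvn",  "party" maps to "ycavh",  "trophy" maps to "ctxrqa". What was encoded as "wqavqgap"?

northern

Shifts by position in despite: pos 0: d→m (+9), pos 1: e→g (+2), pos 2: s→b (+9), pos 3: p→r (+2) — repeating every 2. It's a Vigenère-style cipher with numeric key [9,2]: position i shifts by key[i mod 2].
Undoing it on wqavqgap: w−9=n, q−2=o, a−9=r, v−2=t, q−9=h, g−2=e, a−9=r, p−2=n.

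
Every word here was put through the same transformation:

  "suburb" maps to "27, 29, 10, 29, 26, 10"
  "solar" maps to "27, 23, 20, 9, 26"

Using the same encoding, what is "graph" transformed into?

15, 26, 9, 24, 16

s is letter #19 and maps to 27: an offset of 8. Each letter is replaced by its alphabet position (a=1..z=26) + 8.
On graph: g=7→15, r=18→26, a=1→9, p=16→24, h=8→16.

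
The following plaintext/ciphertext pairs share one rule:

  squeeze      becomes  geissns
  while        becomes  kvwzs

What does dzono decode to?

This is a Caesar cipher with shift 14.
Decoding dzono: d−14=p, z−14=l, o−14=a, n−14=z, o−14=a.

plaza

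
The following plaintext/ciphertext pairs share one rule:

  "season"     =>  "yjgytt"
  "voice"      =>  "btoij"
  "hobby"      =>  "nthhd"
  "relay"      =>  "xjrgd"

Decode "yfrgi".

salad

Shifts by position in season: pos 0: s→y (+6), pos 1: e→j (+5), pos 2: a→g (+6), pos 3: s→y (+6), pos 4: o→t (+5), pos 5: n→t (+6) — repeating every 3. It's a Vigenère-style cipher with numeric key [6,5,6]: position i shifts by key[i mod 3].
Decoding yfrgi: y−6=s, f−5=a, r−6=l, g−6=a, i−5=d.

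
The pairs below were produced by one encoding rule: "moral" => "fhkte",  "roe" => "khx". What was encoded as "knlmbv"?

Compare letters: m→f is +19, o→h is +19, r→k is +19 — a constant shift. This is a Caesar cipher with shift 19.
Reversing it on knlmbv: k−19=r, n−19=u, l−19=s, m−19=t, b−19=i, v−19=c.

rustic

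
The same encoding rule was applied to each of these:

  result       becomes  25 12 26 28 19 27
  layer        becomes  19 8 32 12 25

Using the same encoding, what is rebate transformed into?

Each letter is replaced by its alphabet position (a=1..z=26) + 7.
On rebate: r=18→25, e=5→12, b=2→9, a=1→8, t=20→27, e=5→12.

25 12 9 8 27 12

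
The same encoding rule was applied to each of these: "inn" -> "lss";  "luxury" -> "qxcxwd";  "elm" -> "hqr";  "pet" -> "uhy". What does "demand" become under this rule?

Two shifts are in play — +3 for a/e/i/o/u, +5 for every other letter.
For demand: d(cons)+5=i, e(vowel)+3=h, m(cons)+5=r, a(vowel)+3=d, n(cons)+5=s, d(cons)+5=i.

ihrdsi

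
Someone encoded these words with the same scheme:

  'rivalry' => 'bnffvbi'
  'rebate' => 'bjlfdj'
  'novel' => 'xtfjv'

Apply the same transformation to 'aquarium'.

The shift depends on letter class: consonant r→b is +10, but vowel i→n is +5. The rule splits by letter class: vowels +5, consonants +10.
On aquarium: a(vowel)+5=f, q(cons)+10=a, u(vowel)+5=z, a(vowel)+5=f, r(cons)+10=b, i(vowel)+5=n, u(vowel)+5=z, m(cons)+10=w.

fazfbnzw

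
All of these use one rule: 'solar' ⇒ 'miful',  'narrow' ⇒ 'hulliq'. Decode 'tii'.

zoo

Compare letters: s→m is +20, o→i is +20, l→f is +20 — a constant shift. Every letter moves 20 places later in the alphabet, wrapping around z→a.
Reversing it on tii: t−20=z, i−20=o, i−20=o.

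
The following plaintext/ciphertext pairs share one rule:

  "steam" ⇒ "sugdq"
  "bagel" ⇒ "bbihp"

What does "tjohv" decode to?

timer

The shift increases by 1 at each position, starting from +0: 0, 1, 2, ….
Decoding tjohv: t−0=t, j−1=i, o−2=m, h−3=e, v−4=r.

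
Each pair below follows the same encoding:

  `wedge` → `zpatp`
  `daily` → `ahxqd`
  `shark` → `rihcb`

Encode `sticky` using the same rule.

rgxlbd

Treating letters as 0–25, the rule is x ↦ 15x + 7 (mod 26).
Applying it to sticky: s(18)→15·18+7≡17=r; t(19)→15·19+7≡6=g; i(8)→15·8+7≡23=x; c(2)→15·2+7≡11=l; k(10)→15·10+7≡1=b; y(24)→15·24+7≡3=d (all mod 26).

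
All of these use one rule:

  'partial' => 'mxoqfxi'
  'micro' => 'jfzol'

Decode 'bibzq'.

elect

This is a Caesar cipher with shift 23.
Reversing it on bibzq: b−23=e, i−23=l, b−23=e, z−23=c, q−23=t.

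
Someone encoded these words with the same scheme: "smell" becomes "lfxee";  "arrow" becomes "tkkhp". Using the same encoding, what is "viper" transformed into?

Compare letters: s→l is +19, m→f is +19, e→x is +19 — a constant shift. Every letter moves 19 places later in the alphabet, wrapping around z→a.
On viper: v+19=o, i+19=b, p+19=i, e+19=x, r+19=k.

obixk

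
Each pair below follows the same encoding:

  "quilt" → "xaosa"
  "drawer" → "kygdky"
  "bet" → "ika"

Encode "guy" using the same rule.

The shift depends on letter class: consonant q→x is +7, but vowel u→a is +6. Vowels shift forward by 6 and consonants shift forward by 7.
Applying it to guy: g(cons)+7=n, u(vowel)+6=a, y(cons)+7=f.

naf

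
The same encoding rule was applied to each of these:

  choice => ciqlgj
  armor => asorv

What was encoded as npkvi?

Each letter shifts forward by its position index (0, 1, 2, …) — the shift grows by one for each successive letter.
Decoding npkvi: n−0=n, p−1=o, k−2=i, v−3=s, i−4=e.

noise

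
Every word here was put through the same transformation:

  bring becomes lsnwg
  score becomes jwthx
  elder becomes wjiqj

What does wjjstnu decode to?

Read the word backwards and shift each letter +5.
Decoding wjjstnu: shift back: w−5=r, j−5=e, j−5=e, s−5=n, t−5=o, n−5=i, u−5=p → reenoip; then reverse → pioneer.

pioneer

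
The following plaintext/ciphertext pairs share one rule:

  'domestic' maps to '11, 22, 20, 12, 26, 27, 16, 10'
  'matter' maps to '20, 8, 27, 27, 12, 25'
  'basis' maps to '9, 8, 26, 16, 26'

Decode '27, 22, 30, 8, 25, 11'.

toward

d is letter #4 and maps to 11: an offset of 7. The number is (letter's place in the alphabet, a=1) + 7.
Decoding 27, 22, 30, 8, 25, 11: 27→(27−7)÷1=20=t, 22→(22−7)÷1=15=o, 30→(30−7)÷1=23=w, 8→(8−7)÷1=1=a, 25→(25−7)÷1=18=r, 11→(11−7)÷1=4=d.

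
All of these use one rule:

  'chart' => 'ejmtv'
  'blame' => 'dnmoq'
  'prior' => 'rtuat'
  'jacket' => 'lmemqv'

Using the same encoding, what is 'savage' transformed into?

The shift depends on letter class: consonant c→e is +2, but vowel a→m is +12. Two shifts are in play — +12 for a/e/i/o/u, +2 for every other letter.
Applying it to savage: s(cons)+2=u, a(vowel)+12=m, v(cons)+2=x, a(vowel)+12=m, g(cons)+2=i, e(vowel)+12=q.

umxmiq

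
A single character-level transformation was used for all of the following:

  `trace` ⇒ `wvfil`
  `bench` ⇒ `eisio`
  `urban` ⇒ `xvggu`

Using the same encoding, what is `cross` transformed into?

In trace: t→w is +3, r→v is +4, a→f is +5, c→i is +6 — the shift increases by 1 each position. Each letter shifts forward by (position + 3), i.e. 3, 4, 5, … — the shift grows by one for each successive letter.
On cross: c+3=f, r+4=v, o+5=t, s+6=y, s+7=z.

fvtyz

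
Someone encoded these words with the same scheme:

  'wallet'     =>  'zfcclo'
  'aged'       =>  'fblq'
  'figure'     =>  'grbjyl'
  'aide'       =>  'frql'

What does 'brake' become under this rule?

ayfhl

w(22)→z(25) and a(0)→f(5) fit y≡21x+5 (mod 26); the inverse of 21 mod 26 is 5. Treating letters as 0–25, the rule is x ↦ 21x + 5 (mod 26).
Applying it to brake: b(1)→21·1+5≡0=a; r(17)→21·17+5≡24=y; a(0)→21·0+5≡5=f; k(10)→21·10+5≡7=h; e(4)→21·4+5≡11=l (all mod 26).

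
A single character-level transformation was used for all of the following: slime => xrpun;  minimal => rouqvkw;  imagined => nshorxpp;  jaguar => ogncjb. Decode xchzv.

Letter i (0-indexed) is shifted by i+5, so successive shifts are 5, 6, 7, ….
Reversing it on xchzv: x−5=s, c−6=w, h−7=a, z−8=r, v−9=m.

swarm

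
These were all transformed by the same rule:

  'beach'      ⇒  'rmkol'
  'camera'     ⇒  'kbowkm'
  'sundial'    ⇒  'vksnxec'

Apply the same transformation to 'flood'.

nyyvp

The output letters match the input read backwards, each shifted +10: beach reversed is hcaeb. Read the word backwards and shift each letter +10.
Applying it to flood: reverse → doolf; then shift: d+10=n, o+10=y, o+10=y, l+10=v, f+10=p.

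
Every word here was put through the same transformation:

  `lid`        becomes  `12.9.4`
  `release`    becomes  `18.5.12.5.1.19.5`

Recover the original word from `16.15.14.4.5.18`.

ponder

Letters become their 1-indexed alphabet positions: a=1 … z=26.
Reversing it on 16.15.14.4.5.18: 16=p, 15=o, 14=n, 4=d, 5=e, 18=r.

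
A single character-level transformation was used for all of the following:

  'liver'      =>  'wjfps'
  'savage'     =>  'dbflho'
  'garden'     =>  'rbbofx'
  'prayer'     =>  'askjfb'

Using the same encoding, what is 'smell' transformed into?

dnowm

Shifts by position in liver: pos 0: l→w (+11), pos 1: i→j (+1), pos 2: v→f (+10), pos 3: e→p (+11), pos 4: r→s (+1) — repeating every 3. The shifts repeat in a cycle of length 3: positions 0,1,… shift by +11, +1, +10, then the pattern repeats.
For smell: s+11=d, m+1=n, e+10=o, l+11=w, l+1=m.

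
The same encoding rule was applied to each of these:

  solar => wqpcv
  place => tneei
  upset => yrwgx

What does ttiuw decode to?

press

The shifts repeat in a cycle of length 2: positions 0,1,… shift by +4, +2, then the pattern repeats.
Reversing it on ttiuw: t−4=p, t−2=r, i−4=e, u−2=s, w−4=s.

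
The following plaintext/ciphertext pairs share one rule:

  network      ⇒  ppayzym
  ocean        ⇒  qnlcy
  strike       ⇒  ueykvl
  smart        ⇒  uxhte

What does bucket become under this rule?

A repeating key of period 3 is used — shifts +2, +11, +7 over and over.
On bucket: b+2=d, u+11=f, c+7=j, k+2=m, e+11=p, t+7=a.

dfjmpa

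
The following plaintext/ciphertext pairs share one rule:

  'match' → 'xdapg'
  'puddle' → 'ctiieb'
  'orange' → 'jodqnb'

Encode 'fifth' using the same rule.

uzuag

Each letter's alphabet position (a=0..z=25) is mapped through 19·x+3 mod 26 — an affine cipher.
For fifth: f(5)→19·5+3≡20=u; i(8)→19·8+3≡25=z; f(5)→19·5+3≡20=u; t(19)→19·19+3≡0=a; h(7)→19·7+3≡6=g (all mod 26).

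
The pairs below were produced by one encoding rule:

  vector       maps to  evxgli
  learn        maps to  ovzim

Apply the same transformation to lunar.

Each pair mirrors across the alphabet (v↔e, e↔v, c↔x): positions sum to 25. Each letter is replaced by its mirror in the alphabet: a↔z, b↔y, c↔x, and so on (the Atbash cipher).
For lunar: l↔o, u↔f, n↔m, a↔z, r↔i.

ofmzi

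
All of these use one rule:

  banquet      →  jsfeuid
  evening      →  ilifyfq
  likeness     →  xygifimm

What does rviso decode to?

b(1)→j(9) and a(0)→s(18) fit y≡17x+18 (mod 26); the inverse of 17 mod 26 is 23. This is an affine cipher: with a=0,…,z=25, each position x becomes (17x+18) mod 26.
Reversing it on rviso: r(17)→23·(17−18)≡3=d; v(21)→23·(21−18)≡17=r; i(8)→23·(8−18)≡4=e; s(18)→23·(18−18)≡0=a; o(14)→23·(14−18)≡12=m (all mod 26).

dream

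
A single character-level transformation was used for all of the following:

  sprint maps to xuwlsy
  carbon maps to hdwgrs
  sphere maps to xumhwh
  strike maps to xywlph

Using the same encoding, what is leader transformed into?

qhdihw

The shift depends on letter class: consonant s→x is +5, but vowel i→l is +3. The rule splits by letter class: vowels +3, consonants +5.
For leader: l(cons)+5=q, e(vowel)+3=h, a(vowel)+3=d, d(cons)+5=i, e(vowel)+3=h, r(cons)+5=w.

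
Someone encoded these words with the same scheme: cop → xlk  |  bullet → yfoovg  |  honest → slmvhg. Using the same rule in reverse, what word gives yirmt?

Each pair mirrors across the alphabet (c↔x, o↔l, p↔k): positions sum to 25. This is the alphabet-reversal cipher (Atbash): a becomes z, b becomes y, etc.
Undoing it on yirmt: y↔b, i↔r, r↔i, m↔n, t↔g.

bring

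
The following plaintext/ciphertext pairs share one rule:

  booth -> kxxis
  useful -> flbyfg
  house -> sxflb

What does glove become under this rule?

vgxcb

b(1)→k(10) and o(14)→x(23) fit y≡23x+13 (mod 26); the inverse of 23 mod 26 is 17. This is an affine cipher: with a=0,…,z=25, each position x becomes (23x+13) mod 26.
For glove: g(6)→23·6+13≡21=v; l(11)→23·11+13≡6=g; o(14)→23·14+13≡23=x; v(21)→23·21+13≡2=c; e(4)→23·4+13≡1=b (all mod 26).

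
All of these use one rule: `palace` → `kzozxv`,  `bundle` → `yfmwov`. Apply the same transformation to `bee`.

This is the alphabet-reversal cipher (Atbash): a becomes z, b becomes y, etc.
For bee: b↔y, e↔v, e↔v.

yvv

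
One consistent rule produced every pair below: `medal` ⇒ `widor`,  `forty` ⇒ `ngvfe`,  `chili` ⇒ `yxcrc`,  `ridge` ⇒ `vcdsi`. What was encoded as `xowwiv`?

hammer

Treating letters as 0–25, the rule is x ↦ 5x + 14 (mod 26).
Undoing it on xowwiv: x(23)→21·(23−14)≡7=h; o(14)→21·(14−14)≡0=a; w(22)→21·(22−14)≡12=m; w(22)→21·(22−14)≡12=m; i(8)→21·(8−14)≡4=e; v(21)→21·(21−14)≡17=r (all mod 26).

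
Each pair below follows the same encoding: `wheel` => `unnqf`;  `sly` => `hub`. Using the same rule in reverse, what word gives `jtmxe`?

vodka

The output letters match the input read backwards, each shifted +9: wheel reversed is leehw. Read the word backwards and shift each letter +9.
Undoing it on jtmxe: shift back: j−9=a, t−9=k, m−9=d, x−9=o, e−9=v → akdov; then reverse → vodka.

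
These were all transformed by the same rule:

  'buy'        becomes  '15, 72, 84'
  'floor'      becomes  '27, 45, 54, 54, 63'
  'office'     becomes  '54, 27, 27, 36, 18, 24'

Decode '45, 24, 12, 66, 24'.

b(#2)→15 and u(#21)→72: differences scale by 3, so n = 3·pos + 9. Each letter becomes 3×(its alphabet position, a=1..z=26) + 9.
Reversing it on 45, 24, 12, 66, 24: 45→(45−9)÷3=12=l, 24→(24−9)÷3=5=e, 12→(12−9)÷3=1=a, 66→(66−9)÷3=19=s, 24→(24−9)÷3=5=e.

lease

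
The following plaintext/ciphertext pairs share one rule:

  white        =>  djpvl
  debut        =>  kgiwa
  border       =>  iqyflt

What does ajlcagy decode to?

theater

A repeating key of period 2 is used — shifts +7, +2 over and over.
Decoding ajlcagy: a−7=t, j−2=h, l−7=e, c−2=a, a−7=t, g−2=e, y−7=r.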